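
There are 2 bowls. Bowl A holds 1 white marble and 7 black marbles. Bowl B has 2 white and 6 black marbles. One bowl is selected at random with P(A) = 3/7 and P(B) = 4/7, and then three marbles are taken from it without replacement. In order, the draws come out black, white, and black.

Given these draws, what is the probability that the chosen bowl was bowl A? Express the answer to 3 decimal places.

The likelihood of the observed sequence under each hypothesis: P(data | bowl A) = (7/8)(1/7)(6/6) = 1/8; P(data | bowl B) = (6/8)(2/7)(5/6) = 5/28.
Weighting by the prior gives 3/7 · 1/8 = 3/56, 4/7 · 5/28 = 5/49; with total 61/392.
So P(bowl A | data) = (3/56) / (61/392) = 21/61.

0.344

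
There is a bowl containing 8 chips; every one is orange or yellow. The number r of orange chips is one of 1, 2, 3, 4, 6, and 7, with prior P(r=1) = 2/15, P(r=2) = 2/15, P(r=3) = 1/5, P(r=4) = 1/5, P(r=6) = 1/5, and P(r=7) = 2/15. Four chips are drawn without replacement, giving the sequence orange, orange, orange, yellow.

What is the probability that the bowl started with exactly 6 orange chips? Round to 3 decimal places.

0.474

For each hypothesis, P(data | H) works out to: P(data | r = 1) = (1/8)(0/7) = 0; P(data | r = 2) = (2/8)(1/7)(0/6) = 0; P(data | r = 3) = (3/8)(2/7)(1/6)(5/5) = 0.017857; P(data | r = 4) = (4/8)(3/7)(2/6)(4/5) = 0.057143; P(data | r = 6) = (6/8)(5/7)(4/6)(2/5) = 0.14286; P(data | r = 7) = (7/8)(6/7)(5/6)(1/5) = 0.125.
Multiplying each by its prior: 2/15 · 0 = 0, 2/15 · 0 = 0, 1/5 · 0.017857 = 0.0035714, 1/5 · 0.057143 = 0.011429, 1/5 · 0.14286 = 0.028571, 2/15 · 0.125 = 0.016667; summing to 0.060238.
Hence P(r = 6 | data) = (0.028571) / (0.060238) = 0.47431.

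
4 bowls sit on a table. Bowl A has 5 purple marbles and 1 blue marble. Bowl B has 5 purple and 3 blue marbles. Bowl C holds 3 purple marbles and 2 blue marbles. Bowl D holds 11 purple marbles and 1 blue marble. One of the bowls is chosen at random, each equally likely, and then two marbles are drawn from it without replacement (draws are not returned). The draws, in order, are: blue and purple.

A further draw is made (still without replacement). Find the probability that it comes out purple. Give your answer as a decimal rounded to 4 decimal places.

Compute the likelihood of the observed sequence for each case: P(data | bowl A) = (1/6)(5/5) = 0.16667; P(data | bowl B) = (3/8)(5/7) = 0.26786; P(data | bowl C) = (2/5)(3/4) = 0.3; P(data | bowl D) = (1/12)(11/11) = 0.083333.
Weighting by the prior gives 1/4 · 0.16667 = 0.041667, 1/4 · 0.26786 = 0.066964, 1/4 · 0.3 = 0.075, 1/4 · 0.083333 = 0.020833; with total 0.20446.
Normalising, the posterior is P(bowl A | data) = 0.20378, P(bowl B | data) = 0.32751, P(bowl C | data) = 0.36681, P(bowl D | data) = 0.10189.
The predictive probability is P(purple next | data) = (1)(0.20378) + (2/3)(0.32751) + (2/3)(0.36681) + (1)(0.10189) = 0.76856.

0.7686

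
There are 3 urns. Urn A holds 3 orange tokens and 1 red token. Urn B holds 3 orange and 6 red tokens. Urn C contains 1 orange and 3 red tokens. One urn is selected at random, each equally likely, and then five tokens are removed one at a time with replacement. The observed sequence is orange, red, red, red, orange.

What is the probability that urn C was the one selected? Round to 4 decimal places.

0.3873

Compute the likelihood of the observed sequence for each case: P(data | urn A) = (3/4)(1/4)(1/4)(1/4)(3/4) = 0.0087891; P(data | urn B) = (3/9)(6/9)(6/9)(6/9)(3/9) = 0.032922; P(data | urn C) = (1/4)(3/4)(3/4)(3/4)(1/4) = 0.026367.
Weighting by the prior gives 1/3 · 0.0087891 = 0.0029297, 1/3 · 0.032922 = 0.010974, 1/3 · 0.026367 = 0.0087891; with total 0.022693.
By Bayes' rule, P(urn C | data) = (0.0087891) / (0.022693) = 0.38731.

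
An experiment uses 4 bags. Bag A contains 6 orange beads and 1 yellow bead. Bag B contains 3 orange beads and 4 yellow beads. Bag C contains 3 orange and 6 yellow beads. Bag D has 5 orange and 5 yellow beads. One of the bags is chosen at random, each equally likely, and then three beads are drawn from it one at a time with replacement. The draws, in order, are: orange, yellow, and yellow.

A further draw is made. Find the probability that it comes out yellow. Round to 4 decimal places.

For each hypothesis, P(data | H) works out to: P(data | bag A) = (6/7)(1/7)(1/7) = 0.017493; P(data | bag B) = (3/7)(4/7)(4/7) = 0.13994; P(data | bag C) = (3/9)(6/9)(6/9) = 0.14815; P(data | bag D) = (5/10)(5/10)(5/10) = 0.125.
Multiplying each by its prior: 1/4 · 0.017493 = 0.0043732, 1/4 · 0.13994 = 0.034985, 1/4 · 0.14815 = 0.037037, 1/4 · 0.125 = 0.03125; these sum to 0.10765.
Dividing through by the total gives posterior P(bag A | data) = 0.040626, P(bag B | data) = 0.32501, P(bag C | data) = 0.34406, P(bag D | data) = 0.2903.
So P(yellow next | data) = Σ P(yellow next | H) P(H | data) = (1/7)(0.040626) + (4/7)(0.32501) + (2/3)(0.34406) + (1/2)(0.2903) = 0.56605.

0.5660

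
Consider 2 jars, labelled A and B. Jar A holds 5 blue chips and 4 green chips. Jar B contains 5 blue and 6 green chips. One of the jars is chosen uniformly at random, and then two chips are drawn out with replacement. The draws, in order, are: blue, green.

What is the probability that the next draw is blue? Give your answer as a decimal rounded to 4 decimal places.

Compute the likelihood of the observed sequence for each case: P(data | jar A) = (5/9)(4/9) = 0.24691; P(data | jar B) = (5/11)(6/11) = 0.24793.
The prior-weighted likelihoods are 1/2 · 0.24691 = 0.12346, 1/2 · 0.24793 = 0.12397; summing to 0.24742.
Normalising, the posterior is P(jar A | data) = 0.49897, P(jar B | data) = 0.50103.
Averaging over the posterior, P(blue next | data) = (5/9)(0.49897) + (5/11)(0.50103) = 0.50495.

0.5049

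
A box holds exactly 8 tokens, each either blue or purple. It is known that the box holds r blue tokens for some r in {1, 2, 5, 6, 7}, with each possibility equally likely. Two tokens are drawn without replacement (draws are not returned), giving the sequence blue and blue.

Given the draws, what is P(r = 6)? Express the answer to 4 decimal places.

For each hypothesis, P(data | H) works out to: P(data | r = 1) = (1/8)(0/7) = 0; P(data | r = 2) = (2/8)(1/7) = 1/28; P(data | r = 5) = (5/8)(4/7) = 5/14; P(data | r = 6) = (6/8)(5/7) = 15/28; P(data | r = 7) = (7/8)(6/7) = 3/4.
Weighting by the prior gives 1/5 · 0 = 0, 1/5 · 1/28 = 1/140, 1/5 · 5/14 = 1/14, 1/5 · 15/28 = 3/28, 1/5 · 3/4 = 3/20; summing to 47/140.
Therefore the posterior P(r = 6 | data) = (3/28) / (47/140) = 15/47.

0.3191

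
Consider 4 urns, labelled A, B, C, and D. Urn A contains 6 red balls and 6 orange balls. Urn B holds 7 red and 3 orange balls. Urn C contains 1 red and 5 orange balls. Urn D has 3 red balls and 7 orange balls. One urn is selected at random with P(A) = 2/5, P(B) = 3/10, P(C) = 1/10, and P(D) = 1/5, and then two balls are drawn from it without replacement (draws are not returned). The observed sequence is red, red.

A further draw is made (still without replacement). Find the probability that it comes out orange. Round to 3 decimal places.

0.486

Compute the likelihood of the observed sequence for each case: P(data | urn A) = (6/12)(5/11) = 0.22727; P(data | urn B) = (7/10)(6/9) = 0.46667; P(data | urn C) = (1/6)(0/5) = 0; P(data | urn D) = (3/10)(2/9) = 0.066667.
Weighting by the prior gives 2/5 · 0.22727 = 0.090909, 3/10 · 0.46667 = 0.14, 1/10 · 0 = 0, 1/5 · 0.066667 = 0.013333; with total 0.24424.
Dividing through by the total gives posterior P(urn A | data) = 0.37221, P(urn B | data) = 0.5732, P(urn C | data) = 0, P(urn D | data) = 0.054591.
Averaging over the posterior, P(orange next | data) = (3/5)(0.37221) + (3/8)(0.5732) + (7/8)(0.054591) = 0.48604.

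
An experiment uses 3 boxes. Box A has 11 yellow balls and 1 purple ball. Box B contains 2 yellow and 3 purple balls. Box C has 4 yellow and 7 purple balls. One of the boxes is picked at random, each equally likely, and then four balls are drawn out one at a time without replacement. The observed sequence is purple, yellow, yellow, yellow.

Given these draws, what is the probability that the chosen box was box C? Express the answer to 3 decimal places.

0.203

The likelihood of the observed sequence under each hypothesis: P(data | box A) = (1/12)(11/11)(10/10)(9/9) = 1/12; P(data | box B) = (3/5)(2/4)(1/3)(0/2) = 0; P(data | box C) = (7/11)(4/10)(3/9)(2/8) = 7/330.
Multiplying each by its prior: 1/3 · 1/12 = 1/36, 1/3 · 0 = 0, 1/3 · 7/330 = 7/990; with total 23/660.
So P(box C | data) = (7/990) / (23/660) = 14/69.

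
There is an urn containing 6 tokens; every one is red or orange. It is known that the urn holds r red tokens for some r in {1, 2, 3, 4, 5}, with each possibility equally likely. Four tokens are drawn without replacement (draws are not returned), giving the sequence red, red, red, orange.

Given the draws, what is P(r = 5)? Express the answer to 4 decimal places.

0.4762

The likelihood of the observed sequence under each hypothesis: P(data | r = 1) = (1/6)(0/5) = 0; P(data | r = 2) = (2/6)(1/5)(0/4) = 0; P(data | r = 3) = (3/6)(2/5)(1/4)(3/3) = 1/20; P(data | r = 4) = (4/6)(3/5)(2/4)(2/3) = 2/15; P(data | r = 5) = (5/6)(4/5)(3/4)(1/3) = 1/6.
The prior-weighted likelihoods are 1/5 · 0 = 0, 1/5 · 0 = 0, 1/5 · 1/20 = 1/100, 1/5 · 2/15 = 2/75, 1/5 · 1/6 = 1/30; summing to 7/100.
So P(r = 5 | data) = (1/30) / (7/100) = 10/21.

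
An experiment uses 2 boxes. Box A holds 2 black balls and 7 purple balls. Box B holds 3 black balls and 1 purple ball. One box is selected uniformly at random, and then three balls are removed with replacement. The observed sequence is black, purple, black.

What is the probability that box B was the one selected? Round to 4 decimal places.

Compute the likelihood of the observed sequence for each case: P(data | box A) = (2/9)(7/9)(2/9) = 0.038409; P(data | box B) = (3/4)(1/4)(3/4) = 0.14062.
Weighting by the prior gives 1/2 · 0.038409 = 0.019204, 1/2 · 0.14062 = 0.070312; summing to 0.089517.
By Bayes' rule, P(box B | data) = (0.070312) / (0.089517) = 0.78547.

0.7855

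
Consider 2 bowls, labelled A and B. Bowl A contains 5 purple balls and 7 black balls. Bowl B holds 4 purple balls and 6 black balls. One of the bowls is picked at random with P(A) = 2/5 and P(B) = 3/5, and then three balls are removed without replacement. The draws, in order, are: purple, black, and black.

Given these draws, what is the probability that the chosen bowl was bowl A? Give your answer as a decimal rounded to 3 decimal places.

Compute the likelihood of the observed sequence for each case: P(data | bowl A) = (5/12)(7/11)(6/10) = 7/44; P(data | bowl B) = (4/10)(6/9)(5/8) = 1/6.
Weighting by the prior gives 2/5 · 7/44 = 7/110, 3/5 · 1/6 = 1/10; with total 9/55.
So P(bowl A | data) = (7/110) / (9/55) = 7/18.

0.389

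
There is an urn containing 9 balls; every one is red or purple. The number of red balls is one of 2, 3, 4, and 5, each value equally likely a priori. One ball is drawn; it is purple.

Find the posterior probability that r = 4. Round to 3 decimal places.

For each hypothesis, P(data | H) works out to: P(data | r = 2) = (7/9) = 7/9; P(data | r = 3) = (6/9) = 2/3; P(data | r = 4) = (5/9) = 5/9; P(data | r = 5) = (4/9) = 4/9.
Weighting by the prior gives 1/4 · 7/9 = 7/36, 1/4 · 2/3 = 1/6, 1/4 · 5/9 = 5/36, 1/4 · 4/9 = 1/9; with total 11/18.
So P(r = 4 | data) = (5/36) / (11/18) = 5/22.

0.227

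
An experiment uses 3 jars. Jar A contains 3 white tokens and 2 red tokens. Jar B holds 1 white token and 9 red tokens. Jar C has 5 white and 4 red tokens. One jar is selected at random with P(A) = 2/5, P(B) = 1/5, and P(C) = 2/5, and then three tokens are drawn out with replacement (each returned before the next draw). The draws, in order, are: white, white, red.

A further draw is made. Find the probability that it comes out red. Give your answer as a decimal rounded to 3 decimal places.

The likelihood of the observed sequence under each hypothesis: P(data | jar A) = (3/5)(3/5)(2/5) = 0.144; P(data | jar B) = (1/10)(1/10)(9/10) = 0.009; P(data | jar C) = (5/9)(5/9)(4/9) = 0.13717.
The prior-weighted likelihoods are 2/5 · 0.144 = 0.0576, 1/5 · 0.009 = 0.0018, 2/5 · 0.13717 = 0.05487; summing to 0.11427.
The posterior is then P(jar A | data) = 0.50407, P(jar B | data) = 0.015752, P(jar C | data) = 0.48018.
So P(red next | data) = Σ P(red next | H) P(H | data) = (2/5)(0.50407) + (9/10)(0.015752) + (4/9)(0.48018) = 0.42922.

0.429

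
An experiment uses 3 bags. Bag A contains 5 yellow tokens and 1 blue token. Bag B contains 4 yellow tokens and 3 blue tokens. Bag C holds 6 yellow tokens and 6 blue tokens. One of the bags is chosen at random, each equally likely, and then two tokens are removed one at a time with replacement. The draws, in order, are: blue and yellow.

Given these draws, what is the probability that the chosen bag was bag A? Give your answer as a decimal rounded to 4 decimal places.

Under each hypothesis, the probability of the observed sequence is: P(data | bag A) = (1/6)(5/6) = 0.13889; P(data | bag B) = (3/7)(4/7) = 0.2449; P(data | bag C) = (6/12)(6/12) = 0.25.
The prior-weighted likelihoods are 1/3 · 0.13889 = 0.046296, 1/3 · 0.2449 = 0.081633, 1/3 · 0.25 = 0.083333; summing to 0.21126.
By Bayes' rule, P(bag A | data) = (0.046296) / (0.21126) = 0.21914.

0.2191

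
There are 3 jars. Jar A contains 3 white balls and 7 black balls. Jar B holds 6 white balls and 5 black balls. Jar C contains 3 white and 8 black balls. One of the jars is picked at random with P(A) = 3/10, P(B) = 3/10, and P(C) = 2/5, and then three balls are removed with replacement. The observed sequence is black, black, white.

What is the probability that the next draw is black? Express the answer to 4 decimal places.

0.6504

The likelihood of the observed sequence under each hypothesis: P(data | jar A) = (7/10)(7/10)(3/10) = 0.147; P(data | jar B) = (5/11)(5/11)(6/11) = 0.1127; P(data | jar C) = (8/11)(8/11)(3/11) = 0.14425.
Weighting by the prior gives 3/10 · 0.147 = 0.0441, 3/10 · 0.1127 = 0.033809, 2/5 · 0.14425 = 0.057701; with total 0.13561.
Normalising, the posterior is P(jar A | data) = 0.3252, P(jar B | data) = 0.24931, P(jar C | data) = 0.42549.
So P(black next | data) = Σ P(black next | H) P(H | data) = (7/10)(0.3252) + (5/11)(0.24931) + (8/11)(0.42549) = 0.65041.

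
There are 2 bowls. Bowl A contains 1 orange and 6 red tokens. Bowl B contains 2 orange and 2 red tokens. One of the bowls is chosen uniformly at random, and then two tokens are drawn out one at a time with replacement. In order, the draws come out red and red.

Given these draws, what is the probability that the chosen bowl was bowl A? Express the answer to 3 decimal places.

0.746

The likelihood of the observed sequence under each hypothesis: P(data | bowl A) = (6/7)(6/7) = 36/49; P(data | bowl B) = (2/4)(2/4) = 1/4.
The prior-weighted likelihoods are 1/2 · 36/49 = 18/49, 1/2 · 1/4 = 1/8; these sum to 193/392.
So P(bowl A | data) = (18/49) / (193/392) = 144/193.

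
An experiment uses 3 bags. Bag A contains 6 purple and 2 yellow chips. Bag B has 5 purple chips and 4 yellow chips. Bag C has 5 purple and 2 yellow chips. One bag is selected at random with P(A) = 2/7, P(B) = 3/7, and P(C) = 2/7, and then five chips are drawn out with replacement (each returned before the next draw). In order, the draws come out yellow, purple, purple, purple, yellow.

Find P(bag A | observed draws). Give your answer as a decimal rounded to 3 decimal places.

The likelihood of the observed sequence under each hypothesis: P(data | bag A) = (2/8)(6/8)(6/8)(6/8)(2/8) = 0.026367; P(data | bag B) = (4/9)(5/9)(5/9)(5/9)(4/9) = 0.03387; P(data | bag C) = (2/7)(5/7)(5/7)(5/7)(2/7) = 0.02975.
Multiplying each by its prior: 2/7 · 0.026367 = 0.0075335, 3/7 · 0.03387 = 0.014516, 2/7 · 0.02975 = 0.0084999; summing to 0.030549.
By Bayes' rule, P(bag A | data) = (0.0075335) / (0.030549) = 0.2466.

0.247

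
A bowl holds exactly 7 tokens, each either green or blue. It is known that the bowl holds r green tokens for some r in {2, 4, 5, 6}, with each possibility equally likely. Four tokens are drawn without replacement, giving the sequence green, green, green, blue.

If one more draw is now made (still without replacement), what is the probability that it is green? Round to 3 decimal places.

0.718

For each hypothesis, P(data | H) works out to: P(data | r = 2) = (2/7)(1/6)(0/5) = 0; P(data | r = 4) = (4/7)(3/6)(2/5)(3/4) = 3/35; P(data | r = 5) = (5/7)(4/6)(3/5)(2/4) = 1/7; P(data | r = 6) = (6/7)(5/6)(4/5)(1/4) = 1/7.
The prior-weighted likelihoods are 1/4 · 0 = 0, 1/4 · 3/35 = 3/140, 1/4 · 1/7 = 1/28, 1/4 · 1/7 = 1/28; these sum to 13/140.
Normalising, the posterior is P(r = 2 | data) = 0, P(r = 4 | data) = 3/13, P(r = 5 | data) = 5/13, P(r = 6 | data) = 5/13.
So P(green next | data) = Σ P(green next | H) P(H | data) = (1/3)(3/13) + (2/3)(5/13) + (1)(5/13) = 28/39.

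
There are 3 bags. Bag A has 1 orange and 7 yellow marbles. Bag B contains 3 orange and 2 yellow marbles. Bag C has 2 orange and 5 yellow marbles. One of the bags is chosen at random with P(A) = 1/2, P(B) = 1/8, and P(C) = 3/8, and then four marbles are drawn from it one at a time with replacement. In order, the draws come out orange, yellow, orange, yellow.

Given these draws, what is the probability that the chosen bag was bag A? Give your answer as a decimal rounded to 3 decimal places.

0.208

For each hypothesis, P(data | H) works out to: P(data | bag A) = (1/8)(7/8)(1/8)(7/8) = 0.011963; P(data | bag B) = (3/5)(2/5)(3/5)(2/5) = 0.0576; P(data | bag C) = (2/7)(5/7)(2/7)(5/7) = 0.041649.
Multiplying each by its prior: 1/2 · 0.011963 = 0.0059814, 1/8 · 0.0576 = 0.0072, 3/8 · 0.041649 = 0.015618; summing to 0.0288.
Hence P(bag A | data) = (0.0059814) / (0.0288) = 0.20769.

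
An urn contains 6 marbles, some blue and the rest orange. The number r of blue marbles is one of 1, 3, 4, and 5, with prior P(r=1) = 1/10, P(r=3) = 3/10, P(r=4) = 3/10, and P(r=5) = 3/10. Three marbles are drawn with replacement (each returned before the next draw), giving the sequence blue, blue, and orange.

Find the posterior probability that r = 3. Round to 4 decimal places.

0.3152

The likelihood of the observed sequence under each hypothesis: P(data | r = 1) = (1/6)(1/6)(5/6) = 0.023148; P(data | r = 3) = (3/6)(3/6)(3/6) = 0.125; P(data | r = 4) = (4/6)(4/6)(2/6) = 0.14815; P(data | r = 5) = (5/6)(5/6)(1/6) = 0.11574.
Multiplying each by its prior: 1/10 · 0.023148 = 0.0023148, 3/10 · 0.125 = 0.0375, 3/10 · 0.14815 = 0.044444, 3/10 · 0.11574 = 0.034722; these sum to 0.11898.
Therefore the posterior P(r = 3 | data) = (0.0375) / (0.11898) = 0.31518.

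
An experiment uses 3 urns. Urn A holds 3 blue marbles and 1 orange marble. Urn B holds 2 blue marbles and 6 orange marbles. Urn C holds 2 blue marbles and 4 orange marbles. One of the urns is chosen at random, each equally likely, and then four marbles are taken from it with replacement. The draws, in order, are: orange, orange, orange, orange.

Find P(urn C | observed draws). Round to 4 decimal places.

0.3814

The likelihood of the observed sequence under each hypothesis: P(data | urn A) = (1/4)(1/4)(1/4)(1/4) = 0.0039062; P(data | urn B) = (6/8)(6/8)(6/8)(6/8) = 0.31641; P(data | urn C) = (4/6)(4/6)(4/6)(4/6) = 0.19753.
Multiplying each by its prior: 1/3 · 0.0039062 = 0.0013021, 1/3 · 0.31641 = 0.10547, 1/3 · 0.19753 = 0.065844; with total 0.17261.
Hence P(urn C | data) = (0.065844) / (0.17261) = 0.38145.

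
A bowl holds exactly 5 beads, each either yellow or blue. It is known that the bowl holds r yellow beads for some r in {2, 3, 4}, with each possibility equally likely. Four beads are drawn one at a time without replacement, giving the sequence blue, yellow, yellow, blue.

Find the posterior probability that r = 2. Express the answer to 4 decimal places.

0.5000

The likelihood of the observed sequence under each hypothesis: P(data | r = 2) = (3/5)(2/4)(1/3)(2/2) = 1/10; P(data | r = 3) = (2/5)(3/4)(2/3)(1/2) = 1/10; P(data | r = 4) = (1/5)(4/4)(3/3)(0/2) = 0.
Multiplying each by its prior: 1/3 · 1/10 = 1/30, 1/3 · 1/10 = 1/30, 1/3 · 0 = 0; these sum to 1/15.
Therefore the posterior P(r = 2 | data) = (1/30) / (1/15) = 1/2.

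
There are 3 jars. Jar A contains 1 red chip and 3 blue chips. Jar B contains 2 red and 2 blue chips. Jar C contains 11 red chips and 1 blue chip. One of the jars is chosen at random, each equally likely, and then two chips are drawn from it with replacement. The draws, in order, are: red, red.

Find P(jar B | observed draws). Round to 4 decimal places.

0.2169

Under each hypothesis, the probability of the observed sequence is: P(data | jar A) = (1/4)(1/4) = 1/16; P(data | jar B) = (2/4)(2/4) = 1/4; P(data | jar C) = (11/12)(11/12) = 121/144.
Weighting by the prior gives 1/3 · 1/16 = 1/48, 1/3 · 1/4 = 1/12, 1/3 · 121/144 = 121/432; with total 83/216.
So P(jar B | data) = (1/12) / (83/216) = 18/83.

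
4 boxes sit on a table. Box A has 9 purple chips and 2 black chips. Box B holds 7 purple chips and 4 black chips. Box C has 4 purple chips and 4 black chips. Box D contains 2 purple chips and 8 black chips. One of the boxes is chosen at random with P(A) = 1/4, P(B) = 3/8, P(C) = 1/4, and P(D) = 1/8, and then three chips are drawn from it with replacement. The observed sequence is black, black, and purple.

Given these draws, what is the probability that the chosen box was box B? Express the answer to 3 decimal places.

0.369

The likelihood of the observed sequence under each hypothesis: P(data | box A) = (2/11)(2/11)(9/11) = 0.027047; P(data | box B) = (4/11)(4/11)(7/11) = 0.084147; P(data | box C) = (4/8)(4/8)(4/8) = 0.125; P(data | box D) = (8/10)(8/10)(2/10) = 0.128.
Multiplying each by its prior: 1/4 · 0.027047 = 0.0067618, 3/8 · 0.084147 = 0.031555, 1/4 · 0.125 = 0.03125, 1/8 · 0.128 = 0.016; these sum to 0.085567.
Therefore the posterior P(box B | data) = (0.031555) / (0.085567) = 0.36878.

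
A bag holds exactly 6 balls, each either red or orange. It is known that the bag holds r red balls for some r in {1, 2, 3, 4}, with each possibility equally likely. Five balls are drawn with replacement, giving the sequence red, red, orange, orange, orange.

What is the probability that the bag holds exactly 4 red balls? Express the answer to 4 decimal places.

For each hypothesis, P(data | H) works out to: P(data | r = 1) = (1/6)(1/6)(5/6)(5/6)(5/6) = 0.016075; P(data | r = 2) = (2/6)(2/6)(4/6)(4/6)(4/6) = 0.032922; P(data | r = 3) = (3/6)(3/6)(3/6)(3/6)(3/6) = 0.03125; P(data | r = 4) = (4/6)(4/6)(2/6)(2/6)(2/6) = 0.016461.
Weighting by the prior gives 1/4 · 0.016075 = 0.0040188, 1/4 · 0.032922 = 0.0082305, 1/4 · 0.03125 = 0.0078125, 1/4 · 0.016461 = 0.0041152; summing to 0.024177.
So P(r = 4 | data) = (0.0041152) / (0.024177) = 0.17021.

0.1702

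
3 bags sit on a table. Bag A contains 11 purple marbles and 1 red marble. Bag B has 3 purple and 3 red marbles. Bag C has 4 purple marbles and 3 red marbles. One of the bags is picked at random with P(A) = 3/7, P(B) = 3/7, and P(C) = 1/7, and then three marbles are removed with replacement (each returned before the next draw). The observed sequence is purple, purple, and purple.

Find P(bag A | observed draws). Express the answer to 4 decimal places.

0.8045

Compute the likelihood of the observed sequence for each case: P(data | bag A) = (11/12)(11/12)(11/12) = 0.77025; P(data | bag B) = (3/6)(3/6)(3/6) = 0.125; P(data | bag C) = (4/7)(4/7)(4/7) = 0.18659.
Weighting by the prior gives 3/7 · 0.77025 = 0.33011, 3/7 · 0.125 = 0.053571, 1/7 · 0.18659 = 0.026656; summing to 0.41034.
Hence P(bag A | data) = (0.33011) / (0.41034) = 0.80448.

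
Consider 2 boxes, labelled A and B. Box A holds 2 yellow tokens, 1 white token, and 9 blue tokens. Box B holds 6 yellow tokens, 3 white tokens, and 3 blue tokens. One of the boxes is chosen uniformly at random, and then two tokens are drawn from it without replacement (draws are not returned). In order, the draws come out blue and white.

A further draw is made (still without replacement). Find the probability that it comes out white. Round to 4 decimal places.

For each hypothesis, P(data | H) works out to: P(data | box A) = (9/12)(1/11) = 3/44; P(data | box B) = (3/12)(3/11) = 3/44.
The prior-weighted likelihoods are 1/2 · 3/44 = 3/88, 1/2 · 3/44 = 3/88; summing to 3/44.
Dividing through by the total gives posterior P(box A | data) = 1/2, P(box B | data) = 1/2.
The predictive probability is P(white next | data) = (0)(1/2) + (1/5)(1/2) = 1/10.

0.1000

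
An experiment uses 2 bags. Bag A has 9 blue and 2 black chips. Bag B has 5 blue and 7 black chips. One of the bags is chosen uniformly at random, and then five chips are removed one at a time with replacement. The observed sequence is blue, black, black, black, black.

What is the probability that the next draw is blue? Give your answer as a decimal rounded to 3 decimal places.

The likelihood of the observed sequence under each hypothesis: P(data | bag A) = (9/11)(2/11)(2/11)(2/11)(2/11) = 0.00089413; P(data | bag B) = (5/12)(7/12)(7/12)(7/12)(7/12) = 0.048245.
Multiplying each by its prior: 1/2 · 0.00089413 = 0.00044706, 1/2 · 0.048245 = 0.024123; summing to 0.02457.
The posterior is then P(bag A | data) = 0.018196, P(bag B | data) = 0.9818.
Averaging over the posterior, P(blue next | data) = (9/11)(0.018196) + (5/12)(0.9818) = 0.42397.

0.424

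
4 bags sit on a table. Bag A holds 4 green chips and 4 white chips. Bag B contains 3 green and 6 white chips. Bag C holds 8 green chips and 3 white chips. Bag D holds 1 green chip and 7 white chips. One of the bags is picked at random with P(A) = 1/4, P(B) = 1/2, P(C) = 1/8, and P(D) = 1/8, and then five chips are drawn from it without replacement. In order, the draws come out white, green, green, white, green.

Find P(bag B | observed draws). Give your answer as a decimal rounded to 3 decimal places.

The likelihood of the observed sequence under each hypothesis: P(data | bag A) = (4/8)(4/7)(3/6)(3/5)(2/4) = 3/70; P(data | bag B) = (6/9)(3/8)(2/7)(5/6)(1/5) = 1/84; P(data | bag C) = (3/11)(8/10)(7/9)(2/8)(6/7) = 2/55; P(data | bag D) = (7/8)(1/7)(0/6) = 0.
Multiplying each by its prior: 1/4 · 3/70 = 3/280, 1/2 · 1/84 = 1/168, 1/8 · 2/55 = 1/220, 1/8 · 0 = 0; summing to 7/330.
Therefore the posterior P(bag B | data) = (1/168) / (7/330) = 55/196.

0.281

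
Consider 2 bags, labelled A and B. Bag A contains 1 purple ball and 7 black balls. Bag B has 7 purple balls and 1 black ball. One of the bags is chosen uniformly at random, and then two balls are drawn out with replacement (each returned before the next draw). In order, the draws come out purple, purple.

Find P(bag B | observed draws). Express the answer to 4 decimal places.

0.9800

For each hypothesis, P(data | H) works out to: P(data | bag A) = (1/8)(1/8) = 1/64; P(data | bag B) = (7/8)(7/8) = 49/64.
The prior-weighted likelihoods are 1/2 · 1/64 = 1/128, 1/2 · 49/64 = 49/128; summing to 25/64.
So P(bag B | data) = (49/128) / (25/64) = 49/50.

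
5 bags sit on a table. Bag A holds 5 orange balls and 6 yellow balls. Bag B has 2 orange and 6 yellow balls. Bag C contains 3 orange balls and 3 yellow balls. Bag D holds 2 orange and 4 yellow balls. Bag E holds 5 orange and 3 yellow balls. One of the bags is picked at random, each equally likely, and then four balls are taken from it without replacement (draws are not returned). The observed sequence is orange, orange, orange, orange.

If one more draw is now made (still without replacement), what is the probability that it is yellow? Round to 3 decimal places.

For each hypothesis, P(data | H) works out to: P(data | bag A) = (5/11)(4/10)(3/9)(2/8) = 1/66; P(data | bag B) = (2/8)(1/7)(0/6) = 0; P(data | bag C) = (3/6)(2/5)(1/4)(0/3) = 0; P(data | bag D) = (2/6)(1/5)(0/4) = 0; P(data | bag E) = (5/8)(4/7)(3/6)(2/5) = 1/14.
Weighting by the prior gives 1/5 · 1/66 = 1/330, 1/5 · 0 = 0, 1/5 · 0 = 0, 1/5 · 0 = 0, 1/5 · 1/14 = 1/70; these sum to 4/231.
Dividing through by the total gives posterior P(bag A | data) = 7/40, P(bag B | data) = 0, P(bag C | data) = 0, P(bag D | data) = 0, P(bag E | data) = 33/40.
The predictive probability is P(yellow next | data) = (6/7)(7/40) + (3/4)(33/40) = 123/160.

0.769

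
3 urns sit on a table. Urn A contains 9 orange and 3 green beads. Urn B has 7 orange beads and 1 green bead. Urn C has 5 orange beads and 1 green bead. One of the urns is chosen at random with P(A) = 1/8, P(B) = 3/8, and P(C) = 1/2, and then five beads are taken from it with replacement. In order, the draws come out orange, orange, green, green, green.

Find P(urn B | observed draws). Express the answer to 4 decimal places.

The likelihood of the observed sequence under each hypothesis: P(data | urn A) = (9/12)(9/12)(3/12)(3/12)(3/12) = 0.0087891; P(data | urn B) = (7/8)(7/8)(1/8)(1/8)(1/8) = 0.0014954; P(data | urn C) = (5/6)(5/6)(1/6)(1/6)(1/6) = 0.003215.
Weighting by the prior gives 1/8 · 0.0087891 = 0.0010986, 3/8 · 0.0014954 = 0.00056076, 1/2 · 0.003215 = 0.0016075; these sum to 0.0032669.
Hence P(urn B | data) = (0.00056076) / (0.0032669) = 0.17165.

0.1716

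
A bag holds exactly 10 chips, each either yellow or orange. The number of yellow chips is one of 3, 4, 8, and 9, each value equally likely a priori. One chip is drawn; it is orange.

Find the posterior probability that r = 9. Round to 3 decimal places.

0.063

Under each hypothesis, the probability of this draw is: P(data | r = 3) = (7/10) = 7/10; P(data | r = 4) = (6/10) = 3/5; P(data | r = 8) = (2/10) = 1/5; P(data | r = 9) = (1/10) = 1/10.
Weighting by the prior gives 1/4 · 7/10 = 7/40, 1/4 · 3/5 = 3/20, 1/4 · 1/5 = 1/20, 1/4 · 1/10 = 1/40; these sum to 2/5.
Hence P(r = 9 | data) = (1/40) / (2/5) = 1/16.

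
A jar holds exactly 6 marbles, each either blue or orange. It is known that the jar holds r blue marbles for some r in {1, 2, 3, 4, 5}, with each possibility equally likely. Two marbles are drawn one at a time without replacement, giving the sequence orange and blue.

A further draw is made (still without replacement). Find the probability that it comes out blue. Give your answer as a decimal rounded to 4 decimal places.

For each hypothesis, P(data | H) works out to: P(data | r = 1) = (5/6)(1/5) = 1/6; P(data | r = 2) = (4/6)(2/5) = 4/15; P(data | r = 3) = (3/6)(3/5) = 3/10; P(data | r = 4) = (2/6)(4/5) = 4/15; P(data | r = 5) = (1/6)(5/5) = 1/6.
Weighting by the prior gives 1/5 · 1/6 = 1/30, 1/5 · 4/15 = 4/75, 1/5 · 3/10 = 3/50, 1/5 · 4/15 = 4/75, 1/5 · 1/6 = 1/30; summing to 7/30.
The posterior is then P(r = 1 | data) = 1/7, P(r = 2 | data) = 8/35, P(r = 3 | data) = 9/35, P(r = 4 | data) = 8/35, P(r = 5 | data) = 1/7.
The predictive probability is P(blue next | data) = (0)(1/7) + (1/4)(8/35) + (1/2)(9/35) + (3/4)(8/35) + (1)(1/7) = 1/2.

0.5000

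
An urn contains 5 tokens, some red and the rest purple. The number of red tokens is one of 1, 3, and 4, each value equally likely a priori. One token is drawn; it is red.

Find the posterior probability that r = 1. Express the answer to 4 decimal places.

Under each hypothesis, the probability of this draw is: P(data | r = 1) = (1/5) = 1/5; P(data | r = 3) = (3/5) = 3/5; P(data | r = 4) = (4/5) = 4/5.
Weighting by the prior gives 1/3 · 1/5 = 1/15, 1/3 · 3/5 = 1/5, 1/3 · 4/5 = 4/15; summing to 8/15.
Therefore the posterior P(r = 1 | data) = (1/15) / (8/15) = 1/8.

0.1250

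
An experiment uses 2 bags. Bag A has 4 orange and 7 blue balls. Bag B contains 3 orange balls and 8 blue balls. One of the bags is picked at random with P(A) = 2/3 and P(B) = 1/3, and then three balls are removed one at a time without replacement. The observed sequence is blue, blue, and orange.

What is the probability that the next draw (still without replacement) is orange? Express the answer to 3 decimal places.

0.333

Under each hypothesis, the probability of the observed sequence is: P(data | bag A) = (7/11)(6/10)(4/9) = 28/165; P(data | bag B) = (8/11)(7/10)(3/9) = 28/165.
Weighting by the prior gives 2/3 · 28/165 = 56/495, 1/3 · 28/165 = 28/495; these sum to 28/165.
The posterior is then P(bag A | data) = 2/3, P(bag B | data) = 1/3.
So P(orange next | data) = Σ P(orange next | H) P(H | data) = (3/8)(2/3) + (1/4)(1/3) = 1/3.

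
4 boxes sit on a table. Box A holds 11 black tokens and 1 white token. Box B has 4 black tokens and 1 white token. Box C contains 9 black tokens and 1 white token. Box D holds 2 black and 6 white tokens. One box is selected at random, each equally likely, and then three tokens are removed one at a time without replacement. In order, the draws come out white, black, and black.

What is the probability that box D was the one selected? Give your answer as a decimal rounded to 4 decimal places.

For each hypothesis, P(data | H) works out to: P(data | box A) = (1/12)(11/11)(10/10) = 1/12; P(data | box B) = (1/5)(4/4)(3/3) = 1/5; P(data | box C) = (1/10)(9/9)(8/8) = 1/10; P(data | box D) = (6/8)(2/7)(1/6) = 1/28.
Multiplying each by its prior: 1/4 · 1/12 = 1/48, 1/4 · 1/5 = 1/20, 1/4 · 1/10 = 1/40, 1/4 · 1/28 = 1/112; these sum to 11/105.
Hence P(box D | data) = (1/112) / (11/105) = 15/176.

0.0852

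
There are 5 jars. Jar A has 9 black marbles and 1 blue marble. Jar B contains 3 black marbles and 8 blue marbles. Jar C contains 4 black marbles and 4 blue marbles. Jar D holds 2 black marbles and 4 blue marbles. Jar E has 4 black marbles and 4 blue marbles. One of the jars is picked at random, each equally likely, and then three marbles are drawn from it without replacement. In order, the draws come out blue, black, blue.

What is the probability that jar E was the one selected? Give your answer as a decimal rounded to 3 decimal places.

For each hypothesis, P(data | H) works out to: P(data | jar A) = (1/10)(9/9)(0/8) = 0; P(data | jar B) = (8/11)(3/10)(7/9) = 0.1697; P(data | jar C) = (4/8)(4/7)(3/6) = 0.14286; P(data | jar D) = (4/6)(2/5)(3/4) = 0.2; P(data | jar E) = (4/8)(4/7)(3/6) = 0.14286.
Weighting by the prior gives 1/5 · 0 = 0, 1/5 · 0.1697 = 0.033939, 1/5 · 0.14286 = 0.028571, 1/5 · 0.2 = 0.04, 1/5 · 0.14286 = 0.028571; these sum to 0.13108.
Hence P(jar E | data) = (0.028571) / (0.13108) = 0.21797.

0.218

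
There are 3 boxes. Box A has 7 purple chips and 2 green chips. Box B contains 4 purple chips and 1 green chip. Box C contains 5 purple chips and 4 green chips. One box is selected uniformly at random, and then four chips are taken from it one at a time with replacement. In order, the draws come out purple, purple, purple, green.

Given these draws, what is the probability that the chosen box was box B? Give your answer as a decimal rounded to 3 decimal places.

For each hypothesis, P(data | H) works out to: P(data | box A) = (7/9)(7/9)(7/9)(2/9) = 0.10456; P(data | box B) = (4/5)(4/5)(4/5)(1/5) = 0.1024; P(data | box C) = (5/9)(5/9)(5/9)(4/9) = 0.076208.
Weighting by the prior gives 1/3 · 0.10456 = 0.034852, 1/3 · 0.1024 = 0.034133, 1/3 · 0.076208 = 0.025403; these sum to 0.094388.
Hence P(box B | data) = (0.034133) / (0.094388) = 0.36163.

0.362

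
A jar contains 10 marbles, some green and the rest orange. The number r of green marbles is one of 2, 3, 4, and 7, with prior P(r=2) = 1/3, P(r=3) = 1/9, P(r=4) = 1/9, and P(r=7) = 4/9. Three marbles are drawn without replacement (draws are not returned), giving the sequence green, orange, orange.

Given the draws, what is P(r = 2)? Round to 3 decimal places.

Under each hypothesis, the probability of the observed sequence is: P(data | r = 2) = (2/10)(8/9)(7/8) = 7/45; P(data | r = 3) = (3/10)(7/9)(6/8) = 7/40; P(data | r = 4) = (4/10)(6/9)(5/8) = 1/6; P(data | r = 7) = (7/10)(3/9)(2/8) = 7/120.
The prior-weighted likelihoods are 1/3 · 7/45 = 7/135, 1/9 · 7/40 = 7/360, 1/9 · 1/6 = 1/54, 4/9 · 7/120 = 7/270; these sum to 25/216.
Hence P(r = 2 | data) = (7/135) / (25/216) = 56/125.

0.448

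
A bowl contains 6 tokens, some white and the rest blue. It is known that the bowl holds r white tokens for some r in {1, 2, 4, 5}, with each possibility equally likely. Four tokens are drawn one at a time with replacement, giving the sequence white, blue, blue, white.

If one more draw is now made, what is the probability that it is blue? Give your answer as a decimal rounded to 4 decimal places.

0.5000

For each hypothesis, P(data | H) works out to: P(data | r = 1) = (1/6)(5/6)(5/6)(1/6) = 0.01929; P(data | r = 2) = (2/6)(4/6)(4/6)(2/6) = 0.049383; P(data | r = 4) = (4/6)(2/6)(2/6)(4/6) = 0.049383; P(data | r = 5) = (5/6)(1/6)(1/6)(5/6) = 0.01929.
The prior-weighted likelihoods are 1/4 · 0.01929 = 0.0048225, 1/4 · 0.049383 = 0.012346, 1/4 · 0.049383 = 0.012346, 1/4 · 0.01929 = 0.0048225; with total 0.034336.
The posterior is then P(r = 1 | data) = 0.14045, P(r = 2 | data) = 0.35955, P(r = 4 | data) = 0.35955, P(r = 5 | data) = 0.14045.
Averaging over the posterior, P(blue next | data) = (5/6)(0.14045) + (2/3)(0.35955) + (1/3)(0.35955) + (1/6)(0.14045) = 0.5.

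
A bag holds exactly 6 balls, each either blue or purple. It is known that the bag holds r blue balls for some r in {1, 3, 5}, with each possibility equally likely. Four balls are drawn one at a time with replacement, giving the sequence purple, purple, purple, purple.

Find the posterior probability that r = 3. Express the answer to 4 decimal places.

0.1146

Compute the likelihood of the observed sequence for each case: P(data | r = 1) = (5/6)(5/6)(5/6)(5/6) = 0.48225; P(data | r = 3) = (3/6)(3/6)(3/6)(3/6) = 0.0625; P(data | r = 5) = (1/6)(1/6)(1/6)(1/6) = 0.0007716.
Weighting by the prior gives 1/3 · 0.48225 = 0.16075, 1/3 · 0.0625 = 0.020833, 1/3 · 0.0007716 = 0.0002572; these sum to 0.18184.
Hence P(r = 3 | data) = (0.020833) / (0.18184) = 0.11457.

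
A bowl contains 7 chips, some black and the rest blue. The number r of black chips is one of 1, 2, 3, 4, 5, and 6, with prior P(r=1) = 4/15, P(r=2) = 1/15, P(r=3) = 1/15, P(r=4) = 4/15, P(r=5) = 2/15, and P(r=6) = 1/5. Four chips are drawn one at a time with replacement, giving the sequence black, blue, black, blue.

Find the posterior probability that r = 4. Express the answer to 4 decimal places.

0.4528

For each hypothesis, P(data | H) works out to: P(data | r = 1) = (1/7)(6/7)(1/7)(6/7) = 0.014994; P(data | r = 2) = (2/7)(5/7)(2/7)(5/7) = 0.041649; P(data | r = 3) = (3/7)(4/7)(3/7)(4/7) = 0.059975; P(data | r = 4) = (4/7)(3/7)(4/7)(3/7) = 0.059975; P(data | r = 5) = (5/7)(2/7)(5/7)(2/7) = 0.041649; P(data | r = 6) = (6/7)(1/7)(6/7)(1/7) = 0.014994.
Weighting by the prior gives 4/15 · 0.014994 = 0.0039983, 1/15 · 0.041649 = 0.0027766, 1/15 · 0.059975 = 0.0039983, 4/15 · 0.059975 = 0.015993, 2/15 · 0.041649 = 0.0055532, 1/5 · 0.014994 = 0.0029988; these sum to 0.035319.
Hence P(r = 4 | data) = (0.015993) / (0.035319) = 0.45283.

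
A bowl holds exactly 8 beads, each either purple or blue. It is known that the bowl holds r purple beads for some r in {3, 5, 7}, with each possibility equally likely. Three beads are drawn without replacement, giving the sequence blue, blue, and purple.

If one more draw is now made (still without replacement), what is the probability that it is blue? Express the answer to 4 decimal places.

0.4667

The likelihood of the observed sequence under each hypothesis: P(data | r = 3) = (5/8)(4/7)(3/6) = 5/28; P(data | r = 5) = (3/8)(2/7)(5/6) = 5/56; P(data | r = 7) = (1/8)(0/7) = 0.
Weighting by the prior gives 1/3 · 5/28 = 5/84, 1/3 · 5/56 = 5/168, 1/3 · 0 = 0; these sum to 5/56.
The posterior is then P(r = 3 | data) = 2/3, P(r = 5 | data) = 1/3, P(r = 7 | data) = 0.
The predictive probability is P(blue next | data) = (3/5)(2/3) + (1/5)(1/3) = 7/15.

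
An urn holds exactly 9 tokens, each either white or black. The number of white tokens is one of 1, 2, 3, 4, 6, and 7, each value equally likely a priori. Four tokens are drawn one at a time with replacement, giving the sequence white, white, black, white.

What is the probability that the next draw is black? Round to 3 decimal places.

Under each hypothesis, the probability of the observed sequence is: P(data | r = 1) = (1/9)(1/9)(8/9)(1/9) = 0.0012193; P(data | r = 2) = (2/9)(2/9)(7/9)(2/9) = 0.0085353; P(data | r = 3) = (3/9)(3/9)(6/9)(3/9) = 0.024691; P(data | r = 4) = (4/9)(4/9)(5/9)(4/9) = 0.048773; P(data | r = 6) = (6/9)(6/9)(3/9)(6/9) = 0.098765; P(data | r = 7) = (7/9)(7/9)(2/9)(7/9) = 0.10456.
The prior-weighted likelihoods are 1/6 · 0.0012193 = 0.00020322, 1/6 · 0.0085353 = 0.0014225, 1/6 · 0.024691 = 0.0041152, 1/6 · 0.048773 = 0.0081288, 1/6 · 0.098765 = 0.016461, 1/6 · 0.10456 = 0.017426; summing to 0.047757.
The posterior is then P(r = 1 | data) = 0.0042553, P(r = 2 | data) = 0.029787, P(r = 3 | data) = 0.08617, P(r = 4 | data) = 0.17021, P(r = 6 | data) = 0.34468, P(r = 7 | data) = 0.36489.
So P(black next | data) = Σ P(black next | H) P(H | data) = (8/9)(0.0042553) + (7/9)(0.029787) + (2/3)(0.08617) + (5/9)(0.17021) + (1/3)(0.34468) + (2/9)(0.36489) = 0.37494.

0.375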